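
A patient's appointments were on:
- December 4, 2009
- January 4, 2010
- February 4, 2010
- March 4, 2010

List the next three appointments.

Gaps: 31, 31, 28 days — not constant. Every event is on the 4th of the month.
Pattern: the 4th of each month.
Next: April 2010 → April 4, 2010.
Next: May 2010 → May 4, 2010.
June 2010: June 4, 2010.

April 4, 2010; May 4, 2010; June 4, 2010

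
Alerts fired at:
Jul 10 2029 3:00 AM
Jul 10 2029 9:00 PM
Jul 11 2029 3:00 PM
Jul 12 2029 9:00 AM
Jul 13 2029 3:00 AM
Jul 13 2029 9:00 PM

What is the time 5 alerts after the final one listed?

The interval is a steady 18 hours (18, 18, 18, 18, 18).
Jul 13 2029 9:00 PM + 18 h = Jul 14 2029 3:00 PM.
Jul 14 2029 3:00 PM + 18 h = Jul 15 2029 9:00 AM.
Jul 15 2029 9:00 AM + 18 h = Jul 16 2029 3:00 AM.
Jul 16 2029 3:00 AM + 18 h = Jul 16 2029 9:00 PM.
Jul 16 2029 9:00 PM + 18 h = Jul 17 2029 3:00 PM.

Jul 17 2029 3:00 PM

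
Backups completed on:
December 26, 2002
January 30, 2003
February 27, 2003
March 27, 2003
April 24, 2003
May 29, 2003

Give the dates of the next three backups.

All Thursdays; the gaps (35, 28, 28, 28, 35) vary with month length.
This is the last Thursday of each month.
June 2003 ends with Thursday June 26, 2003.
July 2003 ends with Thursday July 31, 2003.
August 2003 ends with Thursday August 28, 2003.

June 26, 2003; July 31, 2003; August 28, 2003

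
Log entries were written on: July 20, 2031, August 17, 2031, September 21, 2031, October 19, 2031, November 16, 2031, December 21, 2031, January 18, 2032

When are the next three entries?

February 15, 2032; March 21, 2032; April 18, 2032

Gaps: 28, 35, 28, 28, 35, 28 days — a mix of 28 and 35. Every date is a Sunday.
Each is the 3rd Sunday of its month.
February 2032 — 3rd Sunday is February 15, 2032.
3rd Sunday of March 2032: March 21, 2032.
April 2032 — 3rd Sunday is April 18, 2032.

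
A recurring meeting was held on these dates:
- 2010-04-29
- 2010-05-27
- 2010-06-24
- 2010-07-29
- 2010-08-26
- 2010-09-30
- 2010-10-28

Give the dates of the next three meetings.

2010-11-25, 2010-12-30, 2011-01-27

All Thursdays; the gaps (28, 28, 35, 28, 35, 28) vary with month length.
This is the last Thursday of each month.
November 2010 ends with Thursday 2010-11-25.
Last Thursday of December 2010: 2010-12-30.
January 2011 ends with Thursday 2011-01-27.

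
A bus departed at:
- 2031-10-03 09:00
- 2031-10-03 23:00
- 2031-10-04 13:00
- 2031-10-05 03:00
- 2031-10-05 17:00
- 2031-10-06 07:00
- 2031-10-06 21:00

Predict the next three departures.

2031-10-07 11:00, 2031-10-08 01:00, 2031-10-08 15:00

The interval is a steady 14 hours (14, 14, 14, 14, 14, 14).
2031-10-06 21:00 + 14 h = 2031-10-07 11:00.
2031-10-07 11:00 + 14 h = 2031-10-08 01:00.
2031-10-08 01:00 + 14 h = 2031-10-08 15:00.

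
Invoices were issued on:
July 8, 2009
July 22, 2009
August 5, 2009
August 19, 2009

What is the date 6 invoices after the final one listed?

November 11, 2009

Every event comes 14 days after the last (14, 14, 14).
August 19, 2009 + 14 days = September 2, 2009.
September 2, 2009 + 14 days = September 16, 2009.
September 16, 2009 + 14 days = September 30, 2009.
September 30, 2009 + 14 days = October 14, 2009.
October 14, 2009 + 14 days = October 28, 2009.
October 28, 2009 + 14 days = November 11, 2009.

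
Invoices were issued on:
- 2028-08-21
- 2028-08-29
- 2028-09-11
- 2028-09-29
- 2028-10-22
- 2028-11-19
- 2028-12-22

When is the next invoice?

2029-01-29

The spacing grows by 5 each time: 8, 13, 18, 23, 28, 33 days.
Next gap: 38 days. 2028-12-22 + 38 days = 2029-01-29.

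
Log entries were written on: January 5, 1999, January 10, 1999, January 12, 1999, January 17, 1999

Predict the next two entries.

The gap pattern 5, 2, 5 repeats every 2 events.
These are the Tuesdays and Sundays of each week.
The following Tuesday is January 19, 1999.
Next Sunday: January 24, 1999.

January 19, 1999; January 24, 1999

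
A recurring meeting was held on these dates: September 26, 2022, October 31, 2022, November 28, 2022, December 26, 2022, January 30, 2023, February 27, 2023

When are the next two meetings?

These are Mondays with 35, 28, 28, 35, 28-day gaps.
Each is the final Monday of its month — October 31, 2022 is past the 28th, so '4th Monday' doesn't fit.
March 2023 ends with Monday March 27, 2023.
April 2023 ends with Monday April 24, 2023.

March 27, 2023; April 24, 2023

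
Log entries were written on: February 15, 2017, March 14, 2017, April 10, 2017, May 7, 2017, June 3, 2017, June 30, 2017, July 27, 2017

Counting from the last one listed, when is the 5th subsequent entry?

December 9, 2017

The spacing is 27, 27, 27, 27, 27, 27 days — always 27 days.
July 27, 2017 + 27 days = August 23, 2017.
August 23, 2017 + 27 days = September 19, 2017.
September 19, 2017 + 27 days = October 16, 2017.
October 16, 2017 + 27 days = November 12, 2017.
November 12, 2017 + 27 days = December 9, 2017.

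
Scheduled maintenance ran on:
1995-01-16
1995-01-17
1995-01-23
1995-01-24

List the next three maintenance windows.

1995-01-30, 1995-01-31, 1995-02-06

Gaps: 1, 6, 1 days — not constant, but cyclic with period 2.
The events fall on every Monday and Tuesday.
The following Monday is 1995-01-30.
The following Tuesday is 1995-01-31.
Next Monday: 1995-02-06.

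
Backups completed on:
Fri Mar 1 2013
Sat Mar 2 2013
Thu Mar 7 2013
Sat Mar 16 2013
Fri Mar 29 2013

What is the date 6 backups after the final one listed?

Sat Sep 7 2013

Gaps: 1, 5, 9, 13 days — each gap is 4 larger than the previous one.
Next gap: 17 days. Fri Mar 29 2013 + 17 days = Mon Apr 15 2013.
Next gap: 21 days. Mon Apr 15 2013 + 21 days = Mon May 6 2013.
Next gap: 25 days. Mon May 6 2013 + 25 days = Fri May 31 2013.
Next gap: 29 days. Fri May 31 2013 + 29 days = Sat Jun 29 2013.
Next gap: 33 days. Sat Jun 29 2013 + 33 days = Thu Aug 1 2013.
Next gap: 37 days. Thu Aug 1 2013 + 37 days = Sat Sep 7 2013.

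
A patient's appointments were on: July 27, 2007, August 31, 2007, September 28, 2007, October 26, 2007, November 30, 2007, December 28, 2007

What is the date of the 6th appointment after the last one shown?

June 27, 2008

Every date is a Friday; gaps 35, 28, 28, 35, 28 days.
Each is the last Friday of its month (at least one falls on the 29th or later, ruling out '4th Friday').
Last Friday of January 2008: January 25, 2008.
February 2008 ends with Friday February 29, 2008.
March 2008 ends with Friday March 28, 2008.
April 2008 ends with Friday April 25, 2008.
Last Friday of May 2008: May 30, 2008.
Last Friday of June 2008: June 27, 2008.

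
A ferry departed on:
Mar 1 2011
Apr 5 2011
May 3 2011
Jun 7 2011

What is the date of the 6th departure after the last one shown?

Gaps: 35, 28, 35 days — a mix of 28 and 35. Every date is a Tuesday.
Each is the 1st Tuesday of its month.
1st Tuesday of July 2011: Jul 5 2011.
August 2011 — 1st Tuesday is Aug 2 2011.
1st Tuesday of September 2011: Sep 6 2011.
1st Tuesday of October 2011: Oct 4 2011.
November 2011 — 1st Tuesday is Nov 1 2011.
1st Tuesday of December 2011: Dec 6 2011.

Dec 6 2011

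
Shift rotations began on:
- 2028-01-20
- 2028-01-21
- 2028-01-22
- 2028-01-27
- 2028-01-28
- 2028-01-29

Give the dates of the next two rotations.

2028-02-03, 2028-02-04

Gaps: 1, 1, 5, 1, 1 days — not constant, but cyclic with period 3.
The events fall on every Thursday, Friday and Saturday.
Next Thursday: 2028-02-03.
Next Friday: 2028-02-04.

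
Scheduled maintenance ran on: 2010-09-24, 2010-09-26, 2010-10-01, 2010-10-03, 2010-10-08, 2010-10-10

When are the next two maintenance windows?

2010-10-15, 2010-10-17

Every event lands on a Friday or Sunday (gaps cycle 2, 5, 2, 5, 2).
So the schedule is: every Friday and Sunday.
The following Friday is 2010-10-15.
Next Sunday: 2010-10-17.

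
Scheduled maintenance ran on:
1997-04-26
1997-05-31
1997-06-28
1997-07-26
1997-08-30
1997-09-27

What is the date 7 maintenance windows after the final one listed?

All Saturdays; the gaps (35, 28, 28, 35, 28) vary with month length.
This is the last Saturday of each month.
October 1997 ends with Saturday 1997-10-25.
Last Saturday of November 1997: 1997-11-29.
December 1997 ends with Saturday 1997-12-27.
Last Saturday of January 1998: 1998-01-31.
February 1998 ends with Saturday 1998-02-28.
Last Saturday of March 1998: 1998-03-28.
April 1998 ends with Saturday 1998-04-25.

1998-04-25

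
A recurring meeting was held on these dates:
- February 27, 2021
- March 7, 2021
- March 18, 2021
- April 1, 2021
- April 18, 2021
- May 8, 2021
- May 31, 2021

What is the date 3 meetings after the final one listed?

Intervals are 8, 11, 14, 17, 20, 23 days — an arithmetic progression with common difference 3.
Next gap: 26 days. May 31, 2021 + 26 days = June 26, 2021.
Next gap: 29 days. June 26, 2021 + 29 days = July 25, 2021.
Next gap: 32 days. July 25, 2021 + 32 days = August 26, 2021.

August 26, 2021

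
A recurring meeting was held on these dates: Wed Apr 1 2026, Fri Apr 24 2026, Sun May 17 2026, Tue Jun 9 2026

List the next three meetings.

The spacing is 23, 23, 23 days — always 23 days.
Tue Jun 9 2026 + 23 days = Thu Jul 2 2026.
Thu Jul 2 2026 + 23 days = Sat Jul 25 2026.
Sat Jul 25 2026 + 23 days = Mon Aug 17 2026.

Thu Jul 2 2026, Sat Jul 25 2026, Mon Aug 17 2026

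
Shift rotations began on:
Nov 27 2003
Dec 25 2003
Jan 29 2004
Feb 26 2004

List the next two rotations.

Mar 25 2004, Apr 29 2004

These are Thursdays with 28, 35, 28-day gaps.
Each is the final Thursday of its month — Jan 29 2004 is past the 28th, so '4th Thursday' doesn't fit.
Last Thursday of March 2004: Mar 25 2004.
April 2004 ends with Thursday Apr 29 2004.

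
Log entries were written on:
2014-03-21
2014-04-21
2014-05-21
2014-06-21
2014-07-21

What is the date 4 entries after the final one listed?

Gaps: 31, 30, 31, 30 days — not constant. Every event is on the 21st of the month.
Pattern: the 21st of each month.
August 2014: 2014-08-21.
September 2014: 2014-09-21.
Next: October 2014 → 2014-10-21.
November 2014: 2014-11-21.

2014-11-21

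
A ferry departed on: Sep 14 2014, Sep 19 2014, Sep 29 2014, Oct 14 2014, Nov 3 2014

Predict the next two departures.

The spacing grows by 5 each time: 5, 10, 15, 20 days.
Next gap: 25 days. Nov 3 2014 + 25 days = Nov 28 2014.
Next gap: 30 days. Nov 28 2014 + 30 days = Dec 28 2014.

Nov 28 2014, Dec 28 2014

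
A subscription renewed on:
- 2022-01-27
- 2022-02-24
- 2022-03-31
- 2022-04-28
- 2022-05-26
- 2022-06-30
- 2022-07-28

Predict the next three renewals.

All Thursdays; the gaps (28, 35, 28, 28, 35, 28) vary with month length.
This is the last Thursday of each month.
Last Thursday of August 2022: 2022-08-25.
September 2022 ends with Thursday 2022-09-29.
October 2022 ends with Thursday 2022-10-27.

2022-08-25, 2022-09-29, 2022-10-27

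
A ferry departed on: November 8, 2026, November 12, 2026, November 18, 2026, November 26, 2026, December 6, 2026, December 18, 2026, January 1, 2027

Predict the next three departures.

Gaps: 4, 6, 8, 10, 12, 14 days — each gap is 2 larger than the previous one.
Next gap: 16 days. January 1, 2027 + 16 days = January 17, 2027.
Next gap: 18 days. January 17, 2027 + 18 days = February 4, 2027.
Next gap: 20 days. February 4, 2027 + 20 days = February 24, 2027.

January 17, 2027; February 4, 2027; February 24, 2027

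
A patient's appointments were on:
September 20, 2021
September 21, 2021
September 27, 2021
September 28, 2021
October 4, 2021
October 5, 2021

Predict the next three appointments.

Every event lands on a Monday or Tuesday (gaps cycle 1, 6, 1, 6, 1).
So the schedule is: every Monday and Tuesday.
The following Monday is October 11, 2021.
Next Tuesday: October 12, 2021.
The following Monday is October 18, 2021.

October 11, 2021; October 12, 2021; October 18, 2021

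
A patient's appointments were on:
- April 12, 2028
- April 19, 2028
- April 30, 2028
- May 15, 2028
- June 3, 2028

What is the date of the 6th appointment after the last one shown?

December 18, 2028

Intervals are 7, 11, 15, 19 days — an arithmetic progression with common difference 4.
Next gap: 23 days. June 3, 2028 + 23 days = June 26, 2028.
Next gap: 27 days. June 26, 2028 + 27 days = July 23, 2028.
Next gap: 31 days. July 23, 2028 + 31 days = August 23, 2028.
Next gap: 35 days. August 23, 2028 + 35 days = September 27, 2028.
Next gap: 39 days. September 27, 2028 + 39 days = November 5, 2028.
Next gap: 43 days. November 5, 2028 + 43 days = December 18, 2028.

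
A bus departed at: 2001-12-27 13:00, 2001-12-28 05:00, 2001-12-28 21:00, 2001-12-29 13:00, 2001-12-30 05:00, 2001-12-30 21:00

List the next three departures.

2001-12-31 13:00, 2002-01-01 05:00, 2002-01-01 21:00

Spacing: 16, 16, 16, 16, 16 h — constant 16 h.
2001-12-30 21:00 + 16 h = 2001-12-31 13:00.
2001-12-31 13:00 + 16 h = 2002-01-01 05:00.
2002-01-01 05:00 + 16 h = 2002-01-01 21:00.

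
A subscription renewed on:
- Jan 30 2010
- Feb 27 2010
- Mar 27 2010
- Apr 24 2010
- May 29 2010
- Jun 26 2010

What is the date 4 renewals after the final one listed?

Oct 30 2010

These are Saturdays with 28, 28, 28, 35, 28-day gaps.
Each is the final Saturday of its month — Jan 30 2010 is past the 28th, so '4th Saturday' doesn't fit.
July 2010 ends with Saturday Jul 31 2010.
Last Saturday of August 2010: Aug 28 2010.
Last Saturday of September 2010: Sep 25 2010.
October 2010 ends with Saturday Oct 30 2010.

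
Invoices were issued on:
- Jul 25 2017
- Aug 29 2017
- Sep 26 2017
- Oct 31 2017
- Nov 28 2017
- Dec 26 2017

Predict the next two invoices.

Jan 30 2018, Feb 27 2018

These are Tuesdays with 35, 28, 35, 28, 28-day gaps.
Each is the final Tuesday of its month — Aug 29 2017 is past the 28th, so '4th Tuesday' doesn't fit.
January 2018 ends with Tuesday Jan 30 2018.
February 2018 ends with Tuesday Feb 27 2018.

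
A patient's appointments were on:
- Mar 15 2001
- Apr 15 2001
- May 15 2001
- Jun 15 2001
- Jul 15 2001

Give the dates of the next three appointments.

Aug 15 2001, Sep 15 2001, Oct 15 2001

The day-of-month is always 15 (31, 30, 31, 30 days between events).
So this recurs on the 15th of each month.
Next: August 2001 → Aug 15 2001.
September 2001: Sep 15 2001.
Next: October 2001 → Oct 15 2001.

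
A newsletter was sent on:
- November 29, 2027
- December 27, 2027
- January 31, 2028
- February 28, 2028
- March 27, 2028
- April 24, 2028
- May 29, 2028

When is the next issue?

These are Mondays with 28, 35, 28, 28, 28, 35-day gaps.
Each is the final Monday of its month — November 29, 2027 is past the 28th, so '4th Monday' doesn't fit.
Last Monday of June 2028: June 26, 2028.

June 26, 2028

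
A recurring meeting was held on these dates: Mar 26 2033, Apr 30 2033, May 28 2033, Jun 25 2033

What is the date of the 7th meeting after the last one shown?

Jan 28 2034

Every date is a Saturday; gaps 35, 28, 28 days.
Each is the last Saturday of its month (at least one falls on the 29th or later, ruling out '4th Saturday').
July 2033 ends with Saturday Jul 30 2033.
August 2033 ends with Saturday Aug 27 2033.
Last Saturday of September 2033: Sep 24 2033.
Last Saturday of October 2033: Oct 29 2033.
Last Saturday of November 2033: Nov 26 2033.
December 2033 ends with Saturday Dec 31 2033.
January 2034 ends with Saturday Jan 28 2034.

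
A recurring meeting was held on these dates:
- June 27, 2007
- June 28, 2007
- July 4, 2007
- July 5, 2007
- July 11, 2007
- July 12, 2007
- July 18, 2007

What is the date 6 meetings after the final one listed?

August 8, 2007

Every event lands on a Wednesday or Thursday (gaps cycle 1, 6, 1, 6, 1, 6).
So the schedule is: every Wednesday and Thursday.
The following Thursday is July 19, 2007.
The following Wednesday is July 25, 2007.
The following Thursday is July 26, 2007.
The following Wednesday is August 1, 2007.
Next Thursday: August 2, 2007.
The following Wednesday is August 8, 2007.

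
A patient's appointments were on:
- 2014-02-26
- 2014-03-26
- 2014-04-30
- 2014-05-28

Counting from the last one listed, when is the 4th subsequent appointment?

These are Wednesdays with 28, 35, 28-day gaps.
Each is the final Wednesday of its month — 2014-04-30 is past the 28th, so '4th Wednesday' doesn't fit.
June 2014 ends with Wednesday 2014-06-25.
July 2014 ends with Wednesday 2014-07-30.
Last Wednesday of August 2014: 2014-08-27.
Last Wednesday of September 2014: 2014-09-24.

2014-09-24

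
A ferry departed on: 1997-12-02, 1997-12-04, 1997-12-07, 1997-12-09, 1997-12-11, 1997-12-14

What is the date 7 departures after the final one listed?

1997-12-30

The gap pattern 2, 3, 2, 2, 3 repeats every 3 events.
These are the Tuesdays, Thursdays and Sundays of each week.
Next Tuesday: 1997-12-16.
The following Thursday is 1997-12-18.
The following Sunday is 1997-12-21.
The following Tuesday is 1997-12-23.
Next Thursday: 1997-12-25.
The following Sunday is 1997-12-28.
The following Tuesday is 1997-12-30.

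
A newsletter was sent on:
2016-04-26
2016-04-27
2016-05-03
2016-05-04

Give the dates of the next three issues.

The gap pattern 1, 6, 1 repeats every 2 events.
These are the Tuesdays and Wednesdays of each week.
The following Tuesday is 2016-05-10.
The following Wednesday is 2016-05-11.
Next Tuesday: 2016-05-17.

2016-05-10, 2016-05-11, 2016-05-17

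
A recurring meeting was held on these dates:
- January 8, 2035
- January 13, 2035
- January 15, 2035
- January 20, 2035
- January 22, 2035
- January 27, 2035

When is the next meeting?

The gap pattern 5, 2, 5, 2, 5 repeats every 2 events.
These are the Mondays and Saturdays of each week.
Next Monday: January 29, 2035.

January 29, 2035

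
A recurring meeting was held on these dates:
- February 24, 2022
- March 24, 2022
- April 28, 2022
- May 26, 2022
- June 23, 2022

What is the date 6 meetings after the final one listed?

December 22, 2022

All dates are Thursdays, 28, 35, 28, 28 days apart.
Specifically, the 4th Thursday of each month.
4th Thursday of July 2022: July 28, 2022.
August 2022 — 4th Thursday is August 25, 2022.
September 2022 — 4th Thursday is September 22, 2022.
4th Thursday of October 2022: October 27, 2022.
4th Thursday of November 2022: November 24, 2022.
4th Thursday of December 2022: December 22, 2022.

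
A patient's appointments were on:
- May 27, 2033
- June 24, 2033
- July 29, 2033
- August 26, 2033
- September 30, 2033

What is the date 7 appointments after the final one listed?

All Fridays; the gaps (28, 35, 28, 35) vary with month length.
This is the last Friday of each month.
October 2033 ends with Friday October 28, 2033.
November 2033 ends with Friday November 25, 2033.
Last Friday of December 2033: December 30, 2033.
January 2034 ends with Friday January 27, 2034.
Last Friday of February 2034: February 24, 2034.
March 2034 ends with Friday March 31, 2034.
April 2034 ends with Friday April 28, 2034.

April 28, 2034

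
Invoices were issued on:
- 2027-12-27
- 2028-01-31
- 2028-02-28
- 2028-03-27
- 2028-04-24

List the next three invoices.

These are Mondays with 35, 28, 28, 28-day gaps.
Each is the final Monday of its month — 2028-01-31 is past the 28th, so '4th Monday' doesn't fit.
May 2028 ends with Monday 2028-05-29.
June 2028 ends with Monday 2028-06-26.
Last Monday of July 2028: 2028-07-31.

2028-05-29, 2028-06-26, 2028-07-31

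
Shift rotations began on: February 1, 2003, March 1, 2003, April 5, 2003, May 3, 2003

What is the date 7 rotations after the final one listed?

These are Saturdays at 28- or 35-day spacing (28, 35, 28).
The pattern: 1st Saturday of the month.
1st Saturday of June 2003: June 7, 2003.
1st Saturday of July 2003: July 5, 2003.
August 2003 — 1st Saturday is August 2, 2003.
1st Saturday of September 2003: September 6, 2003.
1st Saturday of October 2003: October 4, 2003.
1st Saturday of November 2003: November 1, 2003.
December 2003 — 1st Saturday is December 6, 2003.

December 6, 2003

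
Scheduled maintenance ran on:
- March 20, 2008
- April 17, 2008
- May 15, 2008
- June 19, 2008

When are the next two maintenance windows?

July 17, 2008; August 21, 2008

Gaps: 28, 28, 35 days — a mix of 28 and 35. Every date is a Thursday.
Each is the 3rd Thursday of its month.
July 2008 — 3rd Thursday is July 17, 2008.
3rd Thursday of August 2008: August 21, 2008.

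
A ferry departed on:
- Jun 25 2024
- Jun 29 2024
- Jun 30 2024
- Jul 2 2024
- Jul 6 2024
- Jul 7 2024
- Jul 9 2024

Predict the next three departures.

The gap pattern 4, 1, 2, 4, 1, 2 repeats every 3 events.
These are the Tuesdays, Saturdays and Sundays of each week.
Next Saturday: Jul 13 2024.
The following Sunday is Jul 14 2024.
Next Tuesday: Jul 16 2024.

Jul 13 2024, Jul 14 2024, Jul 16 2024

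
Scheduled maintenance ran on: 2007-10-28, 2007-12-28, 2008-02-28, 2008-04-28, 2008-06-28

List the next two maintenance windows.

Gaps: 61, 62, 60, 61 days — not constant. Every event is on the 28th of the month.
Pattern: the 28th of every 2 months.
Next: August 2008 → 2008-08-28.
Next: October 2008 → 2008-10-28.

2008-08-28, 2008-10-28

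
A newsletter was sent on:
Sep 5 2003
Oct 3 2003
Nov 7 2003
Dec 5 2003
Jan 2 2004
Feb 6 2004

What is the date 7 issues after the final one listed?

Sep 3 2004

All dates are Fridays, 28, 35, 28, 28, 35 days apart.
Specifically, the 1st Friday of each month.
March 2004 — 1st Friday is Mar 5 2004.
April 2004 — 1st Friday is Apr 2 2004.
1st Friday of May 2004: May 7 2004.
1st Friday of June 2004: Jun 4 2004.
July 2004 — 1st Friday is Jul 2 2004.
August 2004 — 1st Friday is Aug 6 2004.
September 2004 — 1st Friday is Sep 3 2004.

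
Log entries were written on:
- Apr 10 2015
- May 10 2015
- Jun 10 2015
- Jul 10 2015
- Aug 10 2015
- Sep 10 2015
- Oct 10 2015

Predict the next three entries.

Nov 10 2015, Dec 10 2015, Jan 10 2016

Each date is the 10th; the gaps (30, 31, 30, 31, 31, 30) track the month lengths.
The rule is the 10th of each month.
Next: November 2015 → Nov 10 2015.
December 2015: Dec 10 2015.
January 2016: Jan 10 2016.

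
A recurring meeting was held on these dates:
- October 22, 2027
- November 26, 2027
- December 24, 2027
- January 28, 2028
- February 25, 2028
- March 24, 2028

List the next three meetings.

April 28, 2028; May 26, 2028; June 23, 2028

All dates are Fridays, 35, 28, 35, 28, 28 days apart.
Specifically, the 4th Friday of each month.
April 2028 — 4th Friday is April 28, 2028.
4th Friday of May 2028: May 26, 2028.
4th Friday of June 2028: June 23, 2028.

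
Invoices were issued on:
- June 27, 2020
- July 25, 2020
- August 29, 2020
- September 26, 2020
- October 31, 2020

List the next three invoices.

November 28, 2020; December 26, 2020; January 30, 2021

These are Saturdays with 28, 35, 28, 35-day gaps.
Each is the final Saturday of its month — August 29, 2020 is past the 28th, so '4th Saturday' doesn't fit.
November 2020 ends with Saturday November 28, 2020.
December 2020 ends with Saturday December 26, 2020.
Last Saturday of January 2021: January 30, 2021.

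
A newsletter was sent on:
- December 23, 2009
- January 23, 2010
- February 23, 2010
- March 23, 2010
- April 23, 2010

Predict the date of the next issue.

May 23, 2010

The day-of-month is always 23 (31, 31, 28, 31 days between events).
So this recurs on the 23rd of each month.
Next: May 2010 → May 23, 2010.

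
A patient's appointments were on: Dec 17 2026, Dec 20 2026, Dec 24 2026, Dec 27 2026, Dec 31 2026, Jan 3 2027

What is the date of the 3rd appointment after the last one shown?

Jan 14 2027

Every event lands on a Thursday or Sunday (gaps cycle 3, 4, 3, 4, 3).
So the schedule is: every Thursday and Sunday.
The following Thursday is Jan 7 2027.
Next Sunday: Jan 10 2027.
Next Thursday: Jan 14 2027.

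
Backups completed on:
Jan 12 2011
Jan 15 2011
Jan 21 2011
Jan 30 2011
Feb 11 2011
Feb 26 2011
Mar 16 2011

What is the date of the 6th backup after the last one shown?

Gaps: 3, 6, 9, 12, 15, 18 days — each gap is 3 larger than the previous one.
Next gap: 21 days. Mar 16 2011 + 21 days = Apr 6 2011.
Next gap: 24 days. Apr 6 2011 + 24 days = Apr 30 2011.
Next gap: 27 days. Apr 30 2011 + 27 days = May 27 2011.
Next gap: 30 days. May 27 2011 + 30 days = Jun 26 2011.
Next gap: 33 days. Jun 26 2011 + 33 days = Jul 29 2011.
Next gap: 36 days. Jul 29 2011 + 36 days = Sep 3 2011.

Sep 3 2011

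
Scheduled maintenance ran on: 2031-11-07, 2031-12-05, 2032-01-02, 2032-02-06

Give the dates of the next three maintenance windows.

2032-03-05, 2032-04-02, 2032-05-07

All dates are Fridays, 28, 28, 35 days apart.
Specifically, the 1st Friday of each month.
1st Friday of March 2032: 2032-03-05.
April 2032 — 1st Friday is 2032-04-02.
1st Friday of May 2032: 2032-05-07.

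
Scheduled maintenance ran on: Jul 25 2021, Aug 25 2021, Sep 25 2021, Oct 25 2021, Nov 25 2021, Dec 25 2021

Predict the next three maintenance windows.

Gaps: 31, 31, 30, 31, 30 days — not constant. Every event is on the 25th of the month.
Pattern: the 25th of each month.
Next: January 2022 → Jan 25 2022.
Next: February 2022 → Feb 25 2022.
Next: March 2022 → Mar 25 2022.

Jan 25 2022, Feb 25 2022, Mar 25 2022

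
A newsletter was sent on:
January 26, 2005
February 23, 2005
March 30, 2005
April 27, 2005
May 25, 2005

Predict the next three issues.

June 29, 2005; July 27, 2005; August 31, 2005

These are Wednesdays with 28, 35, 28, 28-day gaps.
Each is the final Wednesday of its month — March 30, 2005 is past the 28th, so '4th Wednesday' doesn't fit.
June 2005 ends with Wednesday June 29, 2005.
July 2005 ends with Wednesday July 27, 2005.
Last Wednesday of August 2005: August 31, 2005.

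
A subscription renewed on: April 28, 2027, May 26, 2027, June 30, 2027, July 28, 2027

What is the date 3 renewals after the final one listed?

October 27, 2027

These are Wednesdays with 28, 35, 28-day gaps.
Each is the final Wednesday of its month — June 30, 2027 is past the 28th, so '4th Wednesday' doesn't fit.
Last Wednesday of August 2027: August 25, 2027.
Last Wednesday of September 2027: September 29, 2027.
Last Wednesday of October 2027: October 27, 2027.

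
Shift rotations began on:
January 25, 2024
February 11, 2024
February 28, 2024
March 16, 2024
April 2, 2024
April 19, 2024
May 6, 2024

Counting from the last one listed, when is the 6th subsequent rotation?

The spacing is 17, 17, 17, 17, 17, 17 days — always 17 days.
May 6, 2024 + 17 days = May 23, 2024.
May 23, 2024 + 17 days = June 9, 2024.
June 9, 2024 + 17 days = June 26, 2024.
June 26, 2024 + 17 days = July 13, 2024.
July 13, 2024 + 17 days = July 30, 2024.
July 30, 2024 + 17 days = August 16, 2024.

August 16, 2024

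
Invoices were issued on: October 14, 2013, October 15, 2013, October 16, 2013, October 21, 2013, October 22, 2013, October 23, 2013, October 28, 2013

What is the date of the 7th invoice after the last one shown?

November 12, 2013

Gaps: 1, 1, 5, 1, 1, 5 days — not constant, but cyclic with period 3.
The events fall on every Monday, Tuesday and Wednesday.
The following Tuesday is October 29, 2013.
Next Wednesday: October 30, 2013.
Next Monday: November 4, 2013.
Next Tuesday: November 5, 2013.
The following Wednesday is November 6, 2013.
Next Monday: November 11, 2013.
Next Tuesday: November 12, 2013.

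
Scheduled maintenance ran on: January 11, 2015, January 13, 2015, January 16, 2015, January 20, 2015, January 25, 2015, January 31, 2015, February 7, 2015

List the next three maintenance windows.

February 15, 2015; February 24, 2015; March 6, 2015

Gaps: 2, 3, 4, 5, 6, 7 days — each gap is 1 larger than the previous one.
Next gap: 8 days. February 7, 2015 + 8 days = February 15, 2015.
Next gap: 9 days. February 15, 2015 + 9 days = February 24, 2015.
Next gap: 10 days. February 24, 2015 + 10 days = March 6, 2015.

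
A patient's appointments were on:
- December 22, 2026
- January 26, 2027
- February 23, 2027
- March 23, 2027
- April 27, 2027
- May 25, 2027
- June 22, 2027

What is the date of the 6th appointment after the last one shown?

December 28, 2027

All dates are Tuesdays, 35, 28, 28, 35, 28, 28 days apart.
Specifically, the 4th Tuesday of each month.
4th Tuesday of July 2027: July 27, 2027.
4th Tuesday of August 2027: August 24, 2027.
September 2027 — 4th Tuesday is September 28, 2027.
4th Tuesday of October 2027: October 26, 2027.
November 2027 — 4th Tuesday is November 23, 2027.
4th Tuesday of December 2027: December 28, 2027.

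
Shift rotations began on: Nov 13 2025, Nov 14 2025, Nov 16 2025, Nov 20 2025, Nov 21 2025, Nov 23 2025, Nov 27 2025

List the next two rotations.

The gap pattern 1, 2, 4, 1, 2, 4 repeats every 3 events.
These are the Thursdays, Fridays and Sundays of each week.
Next Friday: Nov 28 2025.
Next Sunday: Nov 30 2025.

Nov 28 2025, Nov 30 2025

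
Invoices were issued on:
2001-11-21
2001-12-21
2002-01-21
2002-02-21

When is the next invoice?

Each date is the 21st; the gaps (30, 31, 31) track the month lengths.
The rule is the 21st of each month.
Next: March 2002 → 2002-03-21.

2002-03-21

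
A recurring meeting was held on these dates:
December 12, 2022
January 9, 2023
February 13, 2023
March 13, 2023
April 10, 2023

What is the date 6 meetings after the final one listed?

October 9, 2023

These are Mondays at 28- or 35-day spacing (28, 35, 28, 28).
The pattern: 2nd Monday of the month.
2nd Monday of May 2023: May 8, 2023.
June 2023 — 2nd Monday is June 12, 2023.
2nd Monday of July 2023: July 10, 2023.
August 2023 — 2nd Monday is August 14, 2023.
2nd Monday of September 2023: September 11, 2023.
October 2023 — 2nd Monday is October 9, 2023.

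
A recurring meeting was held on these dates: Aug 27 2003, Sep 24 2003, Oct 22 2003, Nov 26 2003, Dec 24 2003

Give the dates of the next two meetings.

Jan 28 2004, Feb 25 2004

These are Wednesdays at 28- or 35-day spacing (28, 28, 35, 28).
The pattern: 4th Wednesday of the month.
4th Wednesday of January 2004: Jan 28 2004.
4th Wednesday of February 2004: Feb 25 2004.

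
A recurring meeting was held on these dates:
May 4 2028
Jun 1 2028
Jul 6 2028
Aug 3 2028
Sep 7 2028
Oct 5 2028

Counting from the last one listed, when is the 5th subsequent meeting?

These are Thursdays at 28- or 35-day spacing (28, 35, 28, 35, 28).
The pattern: 1st Thursday of the month.
November 2028 — 1st Thursday is Nov 2 2028.
1st Thursday of December 2028: Dec 7 2028.
1st Thursday of January 2029: Jan 4 2029.
1st Thursday of February 2029: Feb 1 2029.
March 2029 — 1st Thursday is Mar 1 2029.

Mar 1 2029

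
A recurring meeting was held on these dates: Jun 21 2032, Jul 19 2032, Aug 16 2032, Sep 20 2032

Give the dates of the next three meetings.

Oct 18 2032, Nov 15 2032, Dec 20 2032

Gaps: 28, 28, 35 days — a mix of 28 and 35. Every date is a Monday.
Each is the 3rd Monday of its month.
3rd Monday of October 2032: Oct 18 2032.
November 2032 — 3rd Monday is Nov 15 2032.
December 2032 — 3rd Monday is Dec 20 2032.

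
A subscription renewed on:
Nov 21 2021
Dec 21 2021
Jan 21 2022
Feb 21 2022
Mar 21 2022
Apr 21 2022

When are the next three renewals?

May 21 2022, Jun 21 2022, Jul 21 2022

Each date is the 21st; the gaps (30, 31, 31, 28, 31) track the month lengths.
The rule is the 21st of each month.
Next: May 2022 → May 21 2022.
June 2022: Jun 21 2022.
July 2022: Jul 21 2022.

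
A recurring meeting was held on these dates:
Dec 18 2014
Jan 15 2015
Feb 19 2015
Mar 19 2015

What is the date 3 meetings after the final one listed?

Jun 18 2015

These are Thursdays at 28- or 35-day spacing (28, 35, 28).
The pattern: 3rd Thursday of the month.
April 2015 — 3rd Thursday is Apr 16 2015.
May 2015 — 3rd Thursday is May 21 2015.
3rd Thursday of June 2015: Jun 18 2015.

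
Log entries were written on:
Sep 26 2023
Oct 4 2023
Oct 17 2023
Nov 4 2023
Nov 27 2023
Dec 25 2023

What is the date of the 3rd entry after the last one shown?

Apr 17 2024

Gaps: 8, 13, 18, 23, 28 days — each gap is 5 larger than the previous one.
Next gap: 33 days. Dec 25 2023 + 33 days = Jan 27 2024.
Next gap: 38 days. Jan 27 2024 + 38 days = Mar 5 2024.
Next gap: 43 days. Mar 5 2024 + 43 days = Apr 17 2024.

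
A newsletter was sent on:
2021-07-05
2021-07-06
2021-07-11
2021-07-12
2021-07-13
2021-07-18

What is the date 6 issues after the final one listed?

The gap pattern 1, 5, 1, 1, 5 repeats every 3 events.
These are the Mondays, Tuesdays and Sundays of each week.
The following Monday is 2021-07-19.
Next Tuesday: 2021-07-20.
The following Sunday is 2021-07-25.
The following Monday is 2021-07-26.
Next Tuesday: 2021-07-27.
Next Sunday: 2021-08-01.

2021-08-01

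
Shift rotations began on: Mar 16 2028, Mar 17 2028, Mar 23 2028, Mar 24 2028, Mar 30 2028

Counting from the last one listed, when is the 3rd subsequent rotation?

Apr 7 2028

Every event lands on a Thursday or Friday (gaps cycle 1, 6, 1, 6).
So the schedule is: every Thursday and Friday.
Next Friday: Mar 31 2028.
Next Thursday: Apr 6 2028.
Next Friday: Apr 7 2028.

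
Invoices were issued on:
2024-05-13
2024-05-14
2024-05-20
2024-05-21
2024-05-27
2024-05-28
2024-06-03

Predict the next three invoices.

2024-06-04, 2024-06-10, 2024-06-11

The gap pattern 1, 6, 1, 6, 1, 6 repeats every 2 events.
These are the Mondays and Tuesdays of each week.
Next Tuesday: 2024-06-04.
The following Monday is 2024-06-10.
The following Tuesday is 2024-06-11.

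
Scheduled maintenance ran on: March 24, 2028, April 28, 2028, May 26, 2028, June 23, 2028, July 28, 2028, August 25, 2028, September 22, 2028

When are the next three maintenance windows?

October 27, 2028; November 24, 2028; December 22, 2028

All dates are Fridays, 35, 28, 28, 35, 28, 28 days apart.
Specifically, the 4th Friday of each month.
October 2028 — 4th Friday is October 27, 2028.
November 2028 — 4th Friday is November 24, 2028.
4th Friday of December 2028: December 22, 2028.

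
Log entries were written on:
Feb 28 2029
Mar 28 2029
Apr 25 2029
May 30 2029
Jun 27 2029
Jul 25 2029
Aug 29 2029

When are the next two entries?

Sep 26 2029, Oct 31 2029

Every date is a Wednesday; gaps 28, 28, 35, 28, 28, 35 days.
Each is the last Wednesday of its month (at least one falls on the 29th or later, ruling out '4th Wednesday').
September 2029 ends with Wednesday Sep 26 2029.
October 2029 ends with Wednesday Oct 31 2029.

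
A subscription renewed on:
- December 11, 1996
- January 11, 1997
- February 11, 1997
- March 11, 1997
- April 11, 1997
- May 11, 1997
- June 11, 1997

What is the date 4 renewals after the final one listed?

October 11, 1997

The day-of-month is always 11 (31, 31, 28, 31, 30, 31 days between events).
So this recurs on the 11th of each month.
Next: July 1997 → July 11, 1997.
Next: August 1997 → August 11, 1997.
September 1997: September 11, 1997.
October 1997: October 11, 1997.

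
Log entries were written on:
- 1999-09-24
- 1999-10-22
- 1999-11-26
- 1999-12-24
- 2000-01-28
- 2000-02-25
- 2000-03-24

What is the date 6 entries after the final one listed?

These are Fridays at 28- or 35-day spacing (28, 35, 28, 35, 28, 28).
The pattern: 4th Friday of the month.
April 2000 — 4th Friday is 2000-04-28.
4th Friday of May 2000: 2000-05-26.
June 2000 — 4th Friday is 2000-06-23.
July 2000 — 4th Friday is 2000-07-28.
4th Friday of August 2000: 2000-08-25.
September 2000 — 4th Friday is 2000-09-22.

2000-09-22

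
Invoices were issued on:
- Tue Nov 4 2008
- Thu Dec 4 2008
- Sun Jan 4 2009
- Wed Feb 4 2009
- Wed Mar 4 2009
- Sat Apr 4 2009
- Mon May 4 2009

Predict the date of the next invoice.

Thu Jun 4 2009

Each date is the 4th; the gaps (30, 31, 31, 28, 31, 30) track the month lengths.
The rule is the 4th of each month.
Next: June 2009 → Thu Jun 4 2009.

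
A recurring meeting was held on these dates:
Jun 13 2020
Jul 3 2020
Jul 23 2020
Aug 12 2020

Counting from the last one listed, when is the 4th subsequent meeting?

Every event comes 20 days after the last (20, 20, 20).
Aug 12 2020 + 20 days = Sep 1 2020.
Sep 1 2020 + 20 days = Sep 21 2020.
Sep 21 2020 + 20 days = Oct 11 2020.
Oct 11 2020 + 20 days = Oct 31 2020.

Oct 31 2020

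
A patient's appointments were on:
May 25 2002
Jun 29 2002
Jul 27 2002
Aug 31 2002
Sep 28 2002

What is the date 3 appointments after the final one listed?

Dec 28 2002

These are Saturdays with 35, 28, 35, 28-day gaps.
Each is the final Saturday of its month — Jun 29 2002 is past the 28th, so '4th Saturday' doesn't fit.
October 2002 ends with Saturday Oct 26 2002.
November 2002 ends with Saturday Nov 30 2002.
Last Saturday of December 2002: Dec 28 2002.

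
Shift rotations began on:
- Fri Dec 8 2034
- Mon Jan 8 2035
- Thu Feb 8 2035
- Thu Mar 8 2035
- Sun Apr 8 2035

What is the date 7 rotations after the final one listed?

Gaps: 31, 31, 28, 31 days — not constant. Every event is on the 8th of the month.
Pattern: the 8th of each month.
Next: May 2035 → Tue May 8 2035.
Next: June 2035 → Fri Jun 8 2035.
Next: July 2035 → Sun Jul 8 2035.
Next: August 2035 → Wed Aug 8 2035.
Next: September 2035 → Sat Sep 8 2035.
Next: October 2035 → Mon Oct 8 2035.
Next: November 2035 → Thu Nov 8 2035.

Thu Nov 8 2035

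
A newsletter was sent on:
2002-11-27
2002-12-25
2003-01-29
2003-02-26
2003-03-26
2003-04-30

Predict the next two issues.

Every date is a Wednesday; gaps 28, 35, 28, 28, 35 days.
Each is the last Wednesday of its month (at least one falls on the 29th or later, ruling out '4th Wednesday').
May 2003 ends with Wednesday 2003-05-28.
Last Wednesday of June 2003: 2003-06-25.

2003-05-28, 2003-06-25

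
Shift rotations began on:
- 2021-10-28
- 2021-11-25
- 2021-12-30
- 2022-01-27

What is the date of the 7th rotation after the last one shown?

2022-08-25

These are Thursdays with 28, 35, 28-day gaps.
Each is the final Thursday of its month — 2021-12-30 is past the 28th, so '4th Thursday' doesn't fit.
February 2022 ends with Thursday 2022-02-24.
Last Thursday of March 2022: 2022-03-31.
April 2022 ends with Thursday 2022-04-28.
May 2022 ends with Thursday 2022-05-26.
Last Thursday of June 2022: 2022-06-30.
Last Thursday of July 2022: 2022-07-28.
August 2022 ends with Thursday 2022-08-25.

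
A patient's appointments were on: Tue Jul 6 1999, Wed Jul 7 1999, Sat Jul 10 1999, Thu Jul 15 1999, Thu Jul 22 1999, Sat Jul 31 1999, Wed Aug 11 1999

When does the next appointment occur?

Tue Aug 24 1999

The spacing grows by 2 each time: 1, 3, 5, 7, 9, 11 days.
Next gap: 13 days. Wed Aug 11 1999 + 13 days = Tue Aug 24 1999.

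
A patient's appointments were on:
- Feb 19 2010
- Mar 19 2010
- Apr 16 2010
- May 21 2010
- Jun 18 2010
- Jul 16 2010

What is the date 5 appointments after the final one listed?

These are Fridays at 28- or 35-day spacing (28, 28, 35, 28, 28).
The pattern: 3rd Friday of the month.
August 2010 — 3rd Friday is Aug 20 2010.
3rd Friday of September 2010: Sep 17 2010.
October 2010 — 3rd Friday is Oct 15 2010.
3rd Friday of November 2010: Nov 19 2010.
December 2010 — 3rd Friday is Dec 17 2010.

Dec 17 2010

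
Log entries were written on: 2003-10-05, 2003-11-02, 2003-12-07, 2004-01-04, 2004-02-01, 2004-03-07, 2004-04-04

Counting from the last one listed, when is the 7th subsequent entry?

2004-11-07

Gaps: 28, 35, 28, 28, 35, 28 days — a mix of 28 and 35. Every date is a Sunday.
Each is the 1st Sunday of its month.
1st Sunday of May 2004: 2004-05-02.
1st Sunday of June 2004: 2004-06-06.
July 2004 — 1st Sunday is 2004-07-04.
1st Sunday of August 2004: 2004-08-01.
September 2004 — 1st Sunday is 2004-09-05.
1st Sunday of October 2004: 2004-10-03.
November 2004 — 1st Sunday is 2004-11-07.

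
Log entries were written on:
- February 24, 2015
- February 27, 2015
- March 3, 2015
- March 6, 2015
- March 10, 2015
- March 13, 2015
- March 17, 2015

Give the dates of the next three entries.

March 20, 2015; March 24, 2015; March 27, 2015

The gap pattern 3, 4, 3, 4, 3, 4 repeats every 2 events.
These are the Tuesdays and Fridays of each week.
Next Friday: March 20, 2015.
Next Tuesday: March 24, 2015.
The following Friday is March 27, 2015.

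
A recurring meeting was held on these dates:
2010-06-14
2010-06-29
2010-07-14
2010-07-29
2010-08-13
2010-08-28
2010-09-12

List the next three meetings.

Gaps between consecutive events: 15, 15, 15, 15, 15, 15 days — a constant 15-day interval.
2010-09-12 + 15 days = 2010-09-27.
2010-09-27 + 15 days = 2010-10-12.
2010-10-12 + 15 days = 2010-10-27.

2010-09-27, 2010-10-12, 2010-10-27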